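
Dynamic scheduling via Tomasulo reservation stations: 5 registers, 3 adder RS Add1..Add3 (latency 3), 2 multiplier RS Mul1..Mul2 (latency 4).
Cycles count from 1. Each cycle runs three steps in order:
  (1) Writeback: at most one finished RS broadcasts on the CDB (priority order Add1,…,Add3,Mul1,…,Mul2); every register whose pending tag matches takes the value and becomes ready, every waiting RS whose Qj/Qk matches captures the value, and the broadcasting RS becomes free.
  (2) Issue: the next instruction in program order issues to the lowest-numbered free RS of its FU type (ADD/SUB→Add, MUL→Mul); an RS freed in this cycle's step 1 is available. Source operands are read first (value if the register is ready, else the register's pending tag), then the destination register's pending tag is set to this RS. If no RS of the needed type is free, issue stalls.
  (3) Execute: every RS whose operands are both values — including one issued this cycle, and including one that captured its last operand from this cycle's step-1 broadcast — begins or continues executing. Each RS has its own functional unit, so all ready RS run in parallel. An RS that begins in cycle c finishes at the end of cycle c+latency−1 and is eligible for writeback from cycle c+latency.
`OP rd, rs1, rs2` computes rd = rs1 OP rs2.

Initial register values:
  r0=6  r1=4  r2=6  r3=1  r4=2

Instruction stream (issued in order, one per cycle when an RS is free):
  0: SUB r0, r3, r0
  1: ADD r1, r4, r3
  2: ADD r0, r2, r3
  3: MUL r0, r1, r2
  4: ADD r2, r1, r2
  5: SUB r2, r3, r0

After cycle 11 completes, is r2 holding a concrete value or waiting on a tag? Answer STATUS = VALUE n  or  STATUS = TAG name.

c1: issue SUB r0<-Add1 | r0:Add1,r1:4,r2:6,r3:1,r4:2
c2: issue ADD r1<-Add2 | r0:Add1,r1:Add2,r2:6,r3:1,r4:2
c3: issue ADD r0<-Add3 | r0:Add3,r1:Add2,r2:6,r3:1,r4:2
c4: CDB Add1=-5; issue MUL r0<-Mul1 | r0:Mul1,r1:Add2,r2:6,r3:1,r4:2
c5: CDB Add2=3; issue ADD r2<-Add1 | r0:Mul1,r1:3,r2:Add1,r3:1,r4:2
c6: CDB Add3=7; issue SUB r2<-Add2 | r0:Mul1,r1:3,r2:Add2,r3:1,r4:2
c7: - | r0:Mul1,r1:3,r2:Add2,r3:1,r4:2
c8: CDB Add1=9 | r0:Mul1,r1:3,r2:Add2,r3:1,r4:2
c9: CDB Mul1=18 | r0:18,r1:3,r2:Add2,r3:1,r4:2
c10: - | r0:18,r1:3,r2:Add2,r3:1,r4:2
c11: - | r0:18,r1:3,r2:Add2,r3:1,r4:2

STATUS = TAG Add2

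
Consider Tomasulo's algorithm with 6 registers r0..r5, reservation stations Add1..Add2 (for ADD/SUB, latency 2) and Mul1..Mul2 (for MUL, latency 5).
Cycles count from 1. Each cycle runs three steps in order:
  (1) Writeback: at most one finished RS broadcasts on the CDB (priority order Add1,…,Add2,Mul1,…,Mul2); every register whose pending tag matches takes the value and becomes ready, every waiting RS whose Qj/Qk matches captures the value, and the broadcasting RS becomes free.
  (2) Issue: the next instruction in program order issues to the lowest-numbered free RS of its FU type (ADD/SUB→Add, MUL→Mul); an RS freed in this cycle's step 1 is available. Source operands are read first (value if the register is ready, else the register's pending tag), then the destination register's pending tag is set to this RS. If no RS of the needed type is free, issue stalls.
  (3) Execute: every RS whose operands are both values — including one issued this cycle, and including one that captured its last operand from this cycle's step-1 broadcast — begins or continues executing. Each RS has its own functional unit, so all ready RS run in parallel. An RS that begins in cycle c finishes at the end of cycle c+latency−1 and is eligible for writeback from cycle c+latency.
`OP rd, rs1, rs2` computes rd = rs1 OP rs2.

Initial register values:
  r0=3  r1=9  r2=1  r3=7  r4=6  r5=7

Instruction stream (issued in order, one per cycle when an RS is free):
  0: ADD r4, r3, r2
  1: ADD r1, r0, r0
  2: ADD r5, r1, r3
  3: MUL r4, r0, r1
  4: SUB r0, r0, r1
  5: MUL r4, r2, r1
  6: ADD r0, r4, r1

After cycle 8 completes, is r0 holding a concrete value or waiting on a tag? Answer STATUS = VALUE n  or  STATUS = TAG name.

  c1: issue ADD r4<-Add1  regs: r0:3,r1:9,r2:1,r3:7,r4:Add1,r5:7
  c2: issue ADD r1<-Add2  regs: r0:3,r1:Add2,r2:1,r3:7,r4:Add1,r5:7
  c3: CDB Add1=8; issue ADD r5<-Add1  regs: r0:3,r1:Add2,r2:1,r3:7,r4:8,r5:Add1
  c4: CDB Add2=6; issue MUL r4<-Mul1  regs: r0:3,r1:6,r2:1,r3:7,r4:Mul1,r5:Add1
  c5: issue SUB r0<-Add2  regs: r0:Add2,r1:6,r2:1,r3:7,r4:Mul1,r5:Add1
  c6: CDB Add1=13; issue MUL r4<-Mul2  regs: r0:Add2,r1:6,r2:1,r3:7,r4:Mul2,r5:13
  c7: CDB Add2=-3; issue ADD r0<-Add1  regs: r0:Add1,r1:6,r2:1,r3:7,r4:Mul2,r5:13
  c8: -  regs: r0:Add1,r1:6,r2:1,r3:7,r4:Mul2,r5:13

STATUS = TAG Add1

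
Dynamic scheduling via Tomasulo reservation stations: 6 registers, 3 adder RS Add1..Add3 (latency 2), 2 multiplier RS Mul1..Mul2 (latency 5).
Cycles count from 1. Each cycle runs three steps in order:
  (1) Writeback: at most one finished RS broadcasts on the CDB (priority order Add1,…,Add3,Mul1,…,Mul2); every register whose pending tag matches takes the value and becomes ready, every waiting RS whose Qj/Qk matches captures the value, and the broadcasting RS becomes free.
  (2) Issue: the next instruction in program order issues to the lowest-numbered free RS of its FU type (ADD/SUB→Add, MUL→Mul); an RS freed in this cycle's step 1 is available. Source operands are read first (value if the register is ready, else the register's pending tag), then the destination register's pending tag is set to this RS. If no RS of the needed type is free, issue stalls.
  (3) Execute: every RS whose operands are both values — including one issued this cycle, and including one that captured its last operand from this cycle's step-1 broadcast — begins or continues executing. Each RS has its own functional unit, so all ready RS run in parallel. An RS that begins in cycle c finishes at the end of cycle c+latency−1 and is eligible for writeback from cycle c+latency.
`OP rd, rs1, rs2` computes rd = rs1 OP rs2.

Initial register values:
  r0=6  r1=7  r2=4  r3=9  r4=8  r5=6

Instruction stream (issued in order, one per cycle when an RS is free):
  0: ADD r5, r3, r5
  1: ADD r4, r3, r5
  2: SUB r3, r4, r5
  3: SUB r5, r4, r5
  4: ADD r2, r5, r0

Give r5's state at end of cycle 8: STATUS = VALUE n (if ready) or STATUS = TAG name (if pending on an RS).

c1: issue ADD r5<-Add1 | r0:6,r1:7,r2:4,r3:9,r4:8,r5:Add1
c2: issue ADD r4<-Add2 | r0:6,r1:7,r2:4,r3:9,r4:Add2,r5:Add1
c3: CDB Add1=15; issue SUB r3<-Add1 | r0:6,r1:7,r2:4,r3:Add1,r4:Add2,r5:15
c4: issue SUB r5<-Add3 | r0:6,r1:7,r2:4,r3:Add1,r4:Add2,r5:Add3
c5: CDB Add2=24; issue ADD r2<-Add2 | r0:6,r1:7,r2:Add2,r3:Add1,r4:24,r5:Add3
c6: - | r0:6,r1:7,r2:Add2,r3:Add1,r4:24,r5:Add3
c7: CDB Add1=9 | r0:6,r1:7,r2:Add2,r3:9,r4:24,r5:Add3
c8: CDB Add3=9 | r0:6,r1:7,r2:Add2,r3:9,r4:24,r5:9

STATUS = VALUE 9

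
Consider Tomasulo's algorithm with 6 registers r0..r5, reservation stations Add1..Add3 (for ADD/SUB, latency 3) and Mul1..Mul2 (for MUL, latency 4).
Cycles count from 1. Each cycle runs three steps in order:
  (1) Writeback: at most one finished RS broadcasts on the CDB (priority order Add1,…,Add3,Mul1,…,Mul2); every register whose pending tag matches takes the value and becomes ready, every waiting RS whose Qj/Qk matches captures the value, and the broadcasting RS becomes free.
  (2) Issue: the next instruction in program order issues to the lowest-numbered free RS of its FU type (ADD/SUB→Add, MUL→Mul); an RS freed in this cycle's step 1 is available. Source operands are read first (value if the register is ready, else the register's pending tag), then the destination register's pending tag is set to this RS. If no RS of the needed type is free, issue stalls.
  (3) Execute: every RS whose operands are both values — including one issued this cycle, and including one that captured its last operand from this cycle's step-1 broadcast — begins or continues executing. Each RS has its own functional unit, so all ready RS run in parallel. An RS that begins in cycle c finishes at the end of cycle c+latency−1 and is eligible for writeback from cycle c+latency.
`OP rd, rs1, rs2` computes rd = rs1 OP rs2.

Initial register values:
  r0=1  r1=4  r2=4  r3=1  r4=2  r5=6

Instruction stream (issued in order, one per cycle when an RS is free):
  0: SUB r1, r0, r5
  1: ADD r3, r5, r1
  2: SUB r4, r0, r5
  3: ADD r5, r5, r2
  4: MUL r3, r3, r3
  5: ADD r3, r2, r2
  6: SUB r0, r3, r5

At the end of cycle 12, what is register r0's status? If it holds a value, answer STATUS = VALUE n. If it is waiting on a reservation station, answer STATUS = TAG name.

STATUS = VALUE -2

cycle 1: issue SUB r1<-Add1 // r0:1,r1:Add1,r2:4,r3:1,r4:2,r5:6
cycle 2: issue ADD r3<-Add2 // r0:1,r1:Add1,r2:4,r3:Add2,r4:2,r5:6
cycle 3: issue SUB r4<-Add3 // r0:1,r1:Add1,r2:4,r3:Add2,r4:Add3,r5:6
cycle 4: CDB Add1=-5; issue ADD r5<-Add1 // r0:1,r1:-5,r2:4,r3:Add2,r4:Add3,r5:Add1
cycle 5: issue MUL r3<-Mul1 // r0:1,r1:-5,r2:4,r3:Mul1,r4:Add3,r5:Add1
cycle 6: CDB Add3=-5; issue ADD r3<-Add3 // r0:1,r1:-5,r2:4,r3:Add3,r4:-5,r5:Add1
cycle 7: CDB Add1=10; issue SUB r0<-Add1 // r0:Add1,r1:-5,r2:4,r3:Add3,r4:-5,r5:10
cycle 8: CDB Add2=1 // r0:Add1,r1:-5,r2:4,r3:Add3,r4:-5,r5:10
cycle 9: CDB Add3=8 // r0:Add1,r1:-5,r2:4,r3:8,r4:-5,r5:10
cycle 10: - // r0:Add1,r1:-5,r2:4,r3:8,r4:-5,r5:10
cycle 11: - // r0:Add1,r1:-5,r2:4,r3:8,r4:-5,r5:10
cycle 12: CDB Add1=-2 // r0:-2,r1:-5,r2:4,r3:8,r4:-5,r5:10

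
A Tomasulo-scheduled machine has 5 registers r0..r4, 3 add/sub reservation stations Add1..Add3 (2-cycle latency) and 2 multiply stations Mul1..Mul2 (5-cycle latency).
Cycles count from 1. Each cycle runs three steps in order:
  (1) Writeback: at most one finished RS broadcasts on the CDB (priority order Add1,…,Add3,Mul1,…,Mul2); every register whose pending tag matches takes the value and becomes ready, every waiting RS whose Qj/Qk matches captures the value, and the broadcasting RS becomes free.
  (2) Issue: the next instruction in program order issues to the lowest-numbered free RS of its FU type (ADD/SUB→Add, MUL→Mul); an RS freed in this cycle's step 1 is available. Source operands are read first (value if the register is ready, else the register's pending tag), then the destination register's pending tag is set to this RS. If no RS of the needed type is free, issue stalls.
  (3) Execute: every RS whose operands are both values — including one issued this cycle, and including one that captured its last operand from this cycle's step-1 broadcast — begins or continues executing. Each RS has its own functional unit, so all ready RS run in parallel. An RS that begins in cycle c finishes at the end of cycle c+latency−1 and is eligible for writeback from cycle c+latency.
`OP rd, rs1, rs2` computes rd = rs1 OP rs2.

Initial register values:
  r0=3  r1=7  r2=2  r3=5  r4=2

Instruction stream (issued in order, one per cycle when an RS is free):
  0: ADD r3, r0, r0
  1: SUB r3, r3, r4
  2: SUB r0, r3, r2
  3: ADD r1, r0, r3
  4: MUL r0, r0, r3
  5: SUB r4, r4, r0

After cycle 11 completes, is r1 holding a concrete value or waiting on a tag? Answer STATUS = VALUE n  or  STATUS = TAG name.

STATUS = VALUE 6

c1: issue ADD r3<-Add1 | r0:3,r1:7,r2:2,r3:Add1,r4:2
c2: issue SUB r3<-Add2 | r0:3,r1:7,r2:2,r3:Add2,r4:2
c3: CDB Add1=6; issue SUB r0<-Add1 | r0:Add1,r1:7,r2:2,r3:Add2,r4:2
c4: issue ADD r1<-Add3 | r0:Add1,r1:Add3,r2:2,r3:Add2,r4:2
c5: CDB Add2=4; issue MUL r0<-Mul1 | r0:Mul1,r1:Add3,r2:2,r3:4,r4:2
c6: issue SUB r4<-Add2 | r0:Mul1,r1:Add3,r2:2,r3:4,r4:Add2
c7: CDB Add1=2 | r0:Mul1,r1:Add3,r2:2,r3:4,r4:Add2
c8: - | r0:Mul1,r1:Add3,r2:2,r3:4,r4:Add2
c9: CDB Add3=6 | r0:Mul1,r1:6,r2:2,r3:4,r4:Add2
c10: - | r0:Mul1,r1:6,r2:2,r3:4,r4:Add2
c11: - | r0:Mul1,r1:6,r2:2,r3:4,r4:Add2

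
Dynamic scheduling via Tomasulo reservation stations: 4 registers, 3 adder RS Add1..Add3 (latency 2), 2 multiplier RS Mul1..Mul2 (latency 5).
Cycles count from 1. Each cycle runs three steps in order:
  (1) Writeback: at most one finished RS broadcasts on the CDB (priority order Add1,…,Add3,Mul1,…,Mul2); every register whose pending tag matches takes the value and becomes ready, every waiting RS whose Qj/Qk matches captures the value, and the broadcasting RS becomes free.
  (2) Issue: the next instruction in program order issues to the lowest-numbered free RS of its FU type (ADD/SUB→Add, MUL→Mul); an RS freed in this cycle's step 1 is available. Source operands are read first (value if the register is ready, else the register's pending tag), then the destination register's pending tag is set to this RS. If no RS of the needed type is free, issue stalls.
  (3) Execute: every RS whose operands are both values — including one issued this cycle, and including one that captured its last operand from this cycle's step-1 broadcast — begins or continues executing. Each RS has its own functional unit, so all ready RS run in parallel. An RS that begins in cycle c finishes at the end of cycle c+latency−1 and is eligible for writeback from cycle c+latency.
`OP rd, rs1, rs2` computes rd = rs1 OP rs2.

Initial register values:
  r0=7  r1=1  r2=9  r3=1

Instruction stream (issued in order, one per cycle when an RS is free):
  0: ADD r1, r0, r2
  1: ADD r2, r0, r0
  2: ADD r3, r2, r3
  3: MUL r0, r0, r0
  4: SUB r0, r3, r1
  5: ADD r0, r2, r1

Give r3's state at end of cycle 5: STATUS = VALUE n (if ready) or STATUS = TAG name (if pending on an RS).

c1: issue ADD r1<-Add1 | r0:7,r1:Add1,r2:9,r3:1
c2: issue ADD r2<-Add2 | r0:7,r1:Add1,r2:Add2,r3:1
c3: CDB Add1=16; issue ADD r3<-Add1 | r0:7,r1:16,r2:Add2,r3:Add1
c4: CDB Add2=14; issue MUL r0<-Mul1 | r0:Mul1,r1:16,r2:14,r3:Add1
c5: issue SUB r0<-Add2 | r0:Add2,r1:16,r2:14,r3:Add1

STATUS = TAG Add1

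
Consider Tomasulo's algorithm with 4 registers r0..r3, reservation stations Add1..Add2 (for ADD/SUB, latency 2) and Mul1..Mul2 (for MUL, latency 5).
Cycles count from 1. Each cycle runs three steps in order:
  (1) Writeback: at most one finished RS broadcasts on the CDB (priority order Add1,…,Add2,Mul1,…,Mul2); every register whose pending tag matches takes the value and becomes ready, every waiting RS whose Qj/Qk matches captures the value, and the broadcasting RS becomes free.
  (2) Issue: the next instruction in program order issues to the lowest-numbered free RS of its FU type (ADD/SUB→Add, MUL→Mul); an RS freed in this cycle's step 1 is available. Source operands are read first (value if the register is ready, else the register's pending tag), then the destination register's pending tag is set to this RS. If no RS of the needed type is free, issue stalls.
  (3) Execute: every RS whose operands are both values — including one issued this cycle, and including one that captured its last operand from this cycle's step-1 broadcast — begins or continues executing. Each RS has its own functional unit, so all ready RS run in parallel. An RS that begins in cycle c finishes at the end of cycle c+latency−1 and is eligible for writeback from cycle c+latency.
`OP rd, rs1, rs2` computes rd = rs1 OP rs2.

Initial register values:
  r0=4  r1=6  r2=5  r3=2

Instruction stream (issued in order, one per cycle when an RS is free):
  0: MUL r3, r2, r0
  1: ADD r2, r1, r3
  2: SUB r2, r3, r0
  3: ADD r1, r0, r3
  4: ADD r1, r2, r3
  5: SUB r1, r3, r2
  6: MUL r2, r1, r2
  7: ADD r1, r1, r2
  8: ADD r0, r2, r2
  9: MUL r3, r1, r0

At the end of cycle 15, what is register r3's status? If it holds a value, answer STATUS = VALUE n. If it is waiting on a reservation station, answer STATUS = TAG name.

cycle 1: issue MUL r3<-Mul1 // r0:4,r1:6,r2:5,r3:Mul1
cycle 2: issue ADD r2<-Add1 // r0:4,r1:6,r2:Add1,r3:Mul1
cycle 3: issue SUB r2<-Add2 // r0:4,r1:6,r2:Add2,r3:Mul1
cycle 4: stall // r0:4,r1:6,r2:Add2,r3:Mul1
cycle 5: stall // r0:4,r1:6,r2:Add2,r3:Mul1
cycle 6: CDB Mul1=20; stall // r0:4,r1:6,r2:Add2,r3:20
cycle 7: stall // r0:4,r1:6,r2:Add2,r3:20
cycle 8: CDB Add1=26; issue ADD r1<-Add1 // r0:4,r1:Add1,r2:Add2,r3:20
cycle 9: CDB Add2=16; issue ADD r1<-Add2 // r0:4,r1:Add2,r2:16,r3:20
cycle 10: CDB Add1=24; issue SUB r1<-Add1 // r0:4,r1:Add1,r2:16,r3:20
cycle 11: CDB Add2=36; issue MUL r2<-Mul1 // r0:4,r1:Add1,r2:Mul1,r3:20
cycle 12: CDB Add1=4; issue ADD r1<-Add1 // r0:4,r1:Add1,r2:Mul1,r3:20
cycle 13: issue ADD r0<-Add2 // r0:Add2,r1:Add1,r2:Mul1,r3:20
cycle 14: issue MUL r3<-Mul2 // r0:Add2,r1:Add1,r2:Mul1,r3:Mul2
cycle 15: - // r0:Add2,r1:Add1,r2:Mul1,r3:Mul2

STATUS = TAG Mul2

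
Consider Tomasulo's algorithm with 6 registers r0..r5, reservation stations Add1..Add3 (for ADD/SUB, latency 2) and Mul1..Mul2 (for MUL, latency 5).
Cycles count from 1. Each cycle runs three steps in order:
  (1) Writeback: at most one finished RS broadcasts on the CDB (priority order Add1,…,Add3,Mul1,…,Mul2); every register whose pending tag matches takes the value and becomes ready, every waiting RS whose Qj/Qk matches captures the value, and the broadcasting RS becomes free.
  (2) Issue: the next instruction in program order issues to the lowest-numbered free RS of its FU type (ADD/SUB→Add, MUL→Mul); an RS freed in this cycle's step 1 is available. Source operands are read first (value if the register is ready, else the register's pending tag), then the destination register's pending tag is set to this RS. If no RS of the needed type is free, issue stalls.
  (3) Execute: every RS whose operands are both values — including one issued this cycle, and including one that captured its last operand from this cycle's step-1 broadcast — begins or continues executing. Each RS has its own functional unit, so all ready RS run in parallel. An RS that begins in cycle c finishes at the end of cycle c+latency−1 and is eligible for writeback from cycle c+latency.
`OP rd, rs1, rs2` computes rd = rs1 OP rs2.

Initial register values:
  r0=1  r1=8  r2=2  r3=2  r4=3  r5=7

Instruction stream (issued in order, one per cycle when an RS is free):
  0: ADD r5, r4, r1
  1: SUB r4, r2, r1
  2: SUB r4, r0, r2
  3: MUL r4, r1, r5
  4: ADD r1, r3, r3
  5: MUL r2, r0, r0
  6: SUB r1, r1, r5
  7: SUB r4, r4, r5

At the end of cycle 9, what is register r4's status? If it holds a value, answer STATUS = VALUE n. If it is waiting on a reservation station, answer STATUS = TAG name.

STATUS = TAG Add2

cycle 1: issue ADD r5<-Add1 // r0:1,r1:8,r2:2,r3:2,r4:3,r5:Add1
cycle 2: issue SUB r4<-Add2 // r0:1,r1:8,r2:2,r3:2,r4:Add2,r5:Add1
cycle 3: CDB Add1=11; issue SUB r4<-Add1 // r0:1,r1:8,r2:2,r3:2,r4:Add1,r5:11
cycle 4: CDB Add2=-6; issue MUL r4<-Mul1 // r0:1,r1:8,r2:2,r3:2,r4:Mul1,r5:11
cycle 5: CDB Add1=-1; issue ADD r1<-Add1 // r0:1,r1:Add1,r2:2,r3:2,r4:Mul1,r5:11
cycle 6: issue MUL r2<-Mul2 // r0:1,r1:Add1,r2:Mul2,r3:2,r4:Mul1,r5:11
cycle 7: CDB Add1=4; issue SUB r1<-Add1 // r0:1,r1:Add1,r2:Mul2,r3:2,r4:Mul1,r5:11
cycle 8: issue SUB r4<-Add2 // r0:1,r1:Add1,r2:Mul2,r3:2,r4:Add2,r5:11
cycle 9: CDB Add1=-7 // r0:1,r1:-7,r2:Mul2,r3:2,r4:Add2,r5:11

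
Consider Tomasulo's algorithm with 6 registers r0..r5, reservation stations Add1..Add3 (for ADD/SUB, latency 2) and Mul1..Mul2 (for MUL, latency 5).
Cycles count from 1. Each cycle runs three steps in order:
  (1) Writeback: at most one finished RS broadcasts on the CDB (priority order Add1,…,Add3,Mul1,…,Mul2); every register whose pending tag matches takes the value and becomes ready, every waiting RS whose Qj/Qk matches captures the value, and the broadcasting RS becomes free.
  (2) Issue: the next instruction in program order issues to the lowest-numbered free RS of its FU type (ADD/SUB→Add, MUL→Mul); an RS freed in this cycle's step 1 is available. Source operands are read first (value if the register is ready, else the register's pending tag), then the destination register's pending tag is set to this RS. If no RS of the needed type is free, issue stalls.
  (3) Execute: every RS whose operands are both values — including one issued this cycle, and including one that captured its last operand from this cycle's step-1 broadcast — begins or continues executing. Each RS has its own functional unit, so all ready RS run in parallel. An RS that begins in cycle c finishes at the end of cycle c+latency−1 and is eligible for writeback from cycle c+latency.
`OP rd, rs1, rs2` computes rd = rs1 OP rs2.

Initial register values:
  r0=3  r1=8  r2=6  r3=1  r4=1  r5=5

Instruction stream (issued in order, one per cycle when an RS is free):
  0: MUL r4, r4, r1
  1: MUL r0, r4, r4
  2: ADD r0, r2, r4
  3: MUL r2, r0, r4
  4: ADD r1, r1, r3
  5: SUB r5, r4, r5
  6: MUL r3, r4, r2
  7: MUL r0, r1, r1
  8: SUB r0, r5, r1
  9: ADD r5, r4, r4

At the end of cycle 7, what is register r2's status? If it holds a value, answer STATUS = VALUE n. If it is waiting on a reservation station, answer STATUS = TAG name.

c1: issue MUL r4<-Mul1 | r0:3,r1:8,r2:6,r3:1,r4:Mul1,r5:5
c2: issue MUL r0<-Mul2 | r0:Mul2,r1:8,r2:6,r3:1,r4:Mul1,r5:5
c3: issue ADD r0<-Add1 | r0:Add1,r1:8,r2:6,r3:1,r4:Mul1,r5:5
c4: stall | r0:Add1,r1:8,r2:6,r3:1,r4:Mul1,r5:5
c5: stall | r0:Add1,r1:8,r2:6,r3:1,r4:Mul1,r5:5
c6: CDB Mul1=8; issue MUL r2<-Mul1 | r0:Add1,r1:8,r2:Mul1,r3:1,r4:8,r5:5
c7: issue ADD r1<-Add2 | r0:Add1,r1:Add2,r2:Mul1,r3:1,r4:8,r5:5

STATUS = TAG Mul1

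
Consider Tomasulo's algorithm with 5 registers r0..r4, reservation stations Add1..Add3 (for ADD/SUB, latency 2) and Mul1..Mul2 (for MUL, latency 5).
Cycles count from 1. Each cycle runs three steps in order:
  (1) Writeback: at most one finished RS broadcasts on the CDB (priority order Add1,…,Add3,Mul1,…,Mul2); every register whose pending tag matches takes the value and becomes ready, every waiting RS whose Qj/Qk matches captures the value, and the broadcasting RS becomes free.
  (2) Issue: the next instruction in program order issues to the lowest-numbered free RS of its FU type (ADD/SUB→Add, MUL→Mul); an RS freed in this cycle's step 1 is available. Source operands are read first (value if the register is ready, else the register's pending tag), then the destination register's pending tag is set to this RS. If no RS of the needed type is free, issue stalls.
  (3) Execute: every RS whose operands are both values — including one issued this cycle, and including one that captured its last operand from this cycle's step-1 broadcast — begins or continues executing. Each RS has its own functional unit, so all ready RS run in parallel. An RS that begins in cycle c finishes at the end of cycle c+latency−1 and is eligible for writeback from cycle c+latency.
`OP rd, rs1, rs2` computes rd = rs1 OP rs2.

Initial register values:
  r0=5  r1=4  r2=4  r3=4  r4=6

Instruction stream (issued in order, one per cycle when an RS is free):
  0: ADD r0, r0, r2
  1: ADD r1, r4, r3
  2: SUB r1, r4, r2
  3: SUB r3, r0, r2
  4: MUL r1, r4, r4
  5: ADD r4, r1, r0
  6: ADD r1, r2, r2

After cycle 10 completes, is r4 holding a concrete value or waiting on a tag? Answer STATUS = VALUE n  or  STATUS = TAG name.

STATUS = TAG Add1

cycle 1: issue ADD r0<-Add1 // r0:Add1,r1:4,r2:4,r3:4,r4:6
cycle 2: issue ADD r1<-Add2 // r0:Add1,r1:Add2,r2:4,r3:4,r4:6
cycle 3: CDB Add1=9; issue SUB r1<-Add1 // r0:9,r1:Add1,r2:4,r3:4,r4:6
cycle 4: CDB Add2=10; issue SUB r3<-Add2 // r0:9,r1:Add1,r2:4,r3:Add2,r4:6
cycle 5: CDB Add1=2; issue MUL r1<-Mul1 // r0:9,r1:Mul1,r2:4,r3:Add2,r4:6
cycle 6: CDB Add2=5; issue ADD r4<-Add1 // r0:9,r1:Mul1,r2:4,r3:5,r4:Add1
cycle 7: issue ADD r1<-Add2 // r0:9,r1:Add2,r2:4,r3:5,r4:Add1
cycle 8: - // r0:9,r1:Add2,r2:4,r3:5,r4:Add1
cycle 9: CDB Add2=8 // r0:9,r1:8,r2:4,r3:5,r4:Add1
cycle 10: CDB Mul1=36 // r0:9,r1:8,r2:4,r3:5,r4:Add1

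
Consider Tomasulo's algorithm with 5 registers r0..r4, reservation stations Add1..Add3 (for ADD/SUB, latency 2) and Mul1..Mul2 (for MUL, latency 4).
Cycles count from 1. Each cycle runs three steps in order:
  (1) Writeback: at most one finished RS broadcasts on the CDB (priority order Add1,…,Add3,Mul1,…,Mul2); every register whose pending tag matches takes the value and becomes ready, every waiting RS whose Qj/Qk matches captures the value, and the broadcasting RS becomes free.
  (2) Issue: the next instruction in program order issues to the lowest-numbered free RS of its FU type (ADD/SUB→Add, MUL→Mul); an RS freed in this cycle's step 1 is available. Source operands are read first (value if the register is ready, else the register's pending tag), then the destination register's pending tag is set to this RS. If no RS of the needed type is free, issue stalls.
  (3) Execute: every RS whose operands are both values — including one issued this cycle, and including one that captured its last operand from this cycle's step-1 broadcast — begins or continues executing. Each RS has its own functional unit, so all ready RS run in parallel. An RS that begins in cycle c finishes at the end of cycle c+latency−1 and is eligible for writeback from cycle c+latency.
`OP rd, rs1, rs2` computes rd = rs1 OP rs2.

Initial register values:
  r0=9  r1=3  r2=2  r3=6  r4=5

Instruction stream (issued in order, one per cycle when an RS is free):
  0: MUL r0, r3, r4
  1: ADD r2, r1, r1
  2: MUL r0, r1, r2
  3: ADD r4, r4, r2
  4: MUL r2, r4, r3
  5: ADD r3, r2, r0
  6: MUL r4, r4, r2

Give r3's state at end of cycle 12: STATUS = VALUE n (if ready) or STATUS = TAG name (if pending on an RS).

  c1: issue MUL r0<-Mul1  regs: r0:Mul1,r1:3,r2:2,r3:6,r4:5
  c2: issue ADD r2<-Add1  regs: r0:Mul1,r1:3,r2:Add1,r3:6,r4:5
  c3: issue MUL r0<-Mul2  regs: r0:Mul2,r1:3,r2:Add1,r3:6,r4:5
  c4: CDB Add1=6; issue ADD r4<-Add1  regs: r0:Mul2,r1:3,r2:6,r3:6,r4:Add1
  c5: CDB Mul1=30; issue MUL r2<-Mul1  regs: r0:Mul2,r1:3,r2:Mul1,r3:6,r4:Add1
  c6: CDB Add1=11; issue ADD r3<-Add1  regs: r0:Mul2,r1:3,r2:Mul1,r3:Add1,r4:11
  c7: stall  regs: r0:Mul2,r1:3,r2:Mul1,r3:Add1,r4:11
  c8: CDB Mul2=18; issue MUL r4<-Mul2  regs: r0:18,r1:3,r2:Mul1,r3:Add1,r4:Mul2
  c9: -  regs: r0:18,r1:3,r2:Mul1,r3:Add1,r4:Mul2
  c10: CDB Mul1=66  regs: r0:18,r1:3,r2:66,r3:Add1,r4:Mul2
  c11: -  regs: r0:18,r1:3,r2:66,r3:Add1,r4:Mul2
  c12: CDB Add1=84  regs: r0:18,r1:3,r2:66,r3:84,r4:Mul2

STATUS = VALUE 84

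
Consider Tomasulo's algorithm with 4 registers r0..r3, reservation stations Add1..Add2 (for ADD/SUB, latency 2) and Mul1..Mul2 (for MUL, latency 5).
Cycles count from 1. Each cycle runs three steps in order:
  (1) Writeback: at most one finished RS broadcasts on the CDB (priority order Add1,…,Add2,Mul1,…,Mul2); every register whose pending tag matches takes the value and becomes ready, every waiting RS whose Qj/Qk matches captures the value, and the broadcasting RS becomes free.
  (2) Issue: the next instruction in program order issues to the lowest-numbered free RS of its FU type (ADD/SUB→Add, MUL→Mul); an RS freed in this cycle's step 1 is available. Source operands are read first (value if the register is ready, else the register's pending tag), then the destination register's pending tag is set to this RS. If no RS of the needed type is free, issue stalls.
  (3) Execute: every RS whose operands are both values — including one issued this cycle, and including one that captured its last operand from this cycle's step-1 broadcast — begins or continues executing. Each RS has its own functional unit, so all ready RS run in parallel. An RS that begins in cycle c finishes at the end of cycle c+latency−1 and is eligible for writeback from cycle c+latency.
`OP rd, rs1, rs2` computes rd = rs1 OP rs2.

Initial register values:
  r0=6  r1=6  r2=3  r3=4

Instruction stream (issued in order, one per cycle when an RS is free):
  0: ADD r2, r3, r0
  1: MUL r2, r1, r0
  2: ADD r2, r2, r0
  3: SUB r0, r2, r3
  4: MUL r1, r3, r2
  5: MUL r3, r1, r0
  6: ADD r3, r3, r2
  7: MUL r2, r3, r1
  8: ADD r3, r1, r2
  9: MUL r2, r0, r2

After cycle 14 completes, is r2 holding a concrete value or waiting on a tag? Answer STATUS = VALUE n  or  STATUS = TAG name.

c1: issue ADD r2<-Add1 | r0:6,r1:6,r2:Add1,r3:4
c2: issue MUL r2<-Mul1 | r0:6,r1:6,r2:Mul1,r3:4
c3: CDB Add1=10; issue ADD r2<-Add1 | r0:6,r1:6,r2:Add1,r3:4
c4: issue SUB r0<-Add2 | r0:Add2,r1:6,r2:Add1,r3:4
c5: issue MUL r1<-Mul2 | r0:Add2,r1:Mul2,r2:Add1,r3:4
c6: stall | r0:Add2,r1:Mul2,r2:Add1,r3:4
c7: CDB Mul1=36; issue MUL r3<-Mul1 | r0:Add2,r1:Mul2,r2:Add1,r3:Mul1
c8: stall | r0:Add2,r1:Mul2,r2:Add1,r3:Mul1
c9: CDB Add1=42; issue ADD r3<-Add1 | r0:Add2,r1:Mul2,r2:42,r3:Add1
c10: stall | r0:Add2,r1:Mul2,r2:42,r3:Add1
c11: CDB Add2=38; stall | r0:38,r1:Mul2,r2:42,r3:Add1
c12: stall | r0:38,r1:Mul2,r2:42,r3:Add1
c13: stall | r0:38,r1:Mul2,r2:42,r3:Add1
c14: CDB Mul2=168; issue MUL r2<-Mul2 | r0:38,r1:168,r2:Mul2,r3:Add1

STATUS = TAG Mul2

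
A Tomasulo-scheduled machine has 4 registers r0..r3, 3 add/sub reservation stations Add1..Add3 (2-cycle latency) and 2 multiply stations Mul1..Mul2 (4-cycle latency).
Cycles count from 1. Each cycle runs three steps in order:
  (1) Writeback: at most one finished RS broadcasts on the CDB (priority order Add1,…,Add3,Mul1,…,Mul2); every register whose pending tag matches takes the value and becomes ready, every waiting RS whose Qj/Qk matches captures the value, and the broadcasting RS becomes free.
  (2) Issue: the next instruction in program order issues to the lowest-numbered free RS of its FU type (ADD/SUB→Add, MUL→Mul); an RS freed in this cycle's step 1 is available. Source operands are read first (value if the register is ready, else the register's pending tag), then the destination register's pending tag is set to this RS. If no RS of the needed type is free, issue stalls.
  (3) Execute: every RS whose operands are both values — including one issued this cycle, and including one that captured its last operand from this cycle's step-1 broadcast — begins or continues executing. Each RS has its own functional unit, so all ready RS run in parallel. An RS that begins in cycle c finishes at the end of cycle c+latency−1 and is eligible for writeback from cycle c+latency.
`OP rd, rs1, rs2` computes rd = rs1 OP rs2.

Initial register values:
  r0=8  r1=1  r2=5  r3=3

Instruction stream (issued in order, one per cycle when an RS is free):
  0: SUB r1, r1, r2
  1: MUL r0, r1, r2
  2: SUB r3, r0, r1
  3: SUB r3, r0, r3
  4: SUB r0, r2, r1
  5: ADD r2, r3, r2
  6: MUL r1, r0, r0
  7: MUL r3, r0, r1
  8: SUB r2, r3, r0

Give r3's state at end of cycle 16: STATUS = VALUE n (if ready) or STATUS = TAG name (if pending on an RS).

STATUS = TAG Mul2

cycle 1: issue SUB r1<-Add1 // r0:8,r1:Add1,r2:5,r3:3
cycle 2: issue MUL r0<-Mul1 // r0:Mul1,r1:Add1,r2:5,r3:3
cycle 3: CDB Add1=-4; issue SUB r3<-Add1 // r0:Mul1,r1:-4,r2:5,r3:Add1
cycle 4: issue SUB r3<-Add2 // r0:Mul1,r1:-4,r2:5,r3:Add2
cycle 5: issue SUB r0<-Add3 // r0:Add3,r1:-4,r2:5,r3:Add2
cycle 6: stall // r0:Add3,r1:-4,r2:5,r3:Add2
cycle 7: CDB Add3=9; issue ADD r2<-Add3 // r0:9,r1:-4,r2:Add3,r3:Add2
cycle 8: CDB Mul1=-20; issue MUL r1<-Mul1 // r0:9,r1:Mul1,r2:Add3,r3:Add2
cycle 9: issue MUL r3<-Mul2 // r0:9,r1:Mul1,r2:Add3,r3:Mul2
cycle 10: CDB Add1=-16; issue SUB r2<-Add1 // r0:9,r1:Mul1,r2:Add1,r3:Mul2
cycle 11: - // r0:9,r1:Mul1,r2:Add1,r3:Mul2
cycle 12: CDB Add2=-4 // r0:9,r1:Mul1,r2:Add1,r3:Mul2
cycle 13: CDB Mul1=81 // r0:9,r1:81,r2:Add1,r3:Mul2
cycle 14: CDB Add3=1 // r0:9,r1:81,r2:Add1,r3:Mul2
cycle 15: - // r0:9,r1:81,r2:Add1,r3:Mul2
cycle 16: - // r0:9,r1:81,r2:Add1,r3:Mul2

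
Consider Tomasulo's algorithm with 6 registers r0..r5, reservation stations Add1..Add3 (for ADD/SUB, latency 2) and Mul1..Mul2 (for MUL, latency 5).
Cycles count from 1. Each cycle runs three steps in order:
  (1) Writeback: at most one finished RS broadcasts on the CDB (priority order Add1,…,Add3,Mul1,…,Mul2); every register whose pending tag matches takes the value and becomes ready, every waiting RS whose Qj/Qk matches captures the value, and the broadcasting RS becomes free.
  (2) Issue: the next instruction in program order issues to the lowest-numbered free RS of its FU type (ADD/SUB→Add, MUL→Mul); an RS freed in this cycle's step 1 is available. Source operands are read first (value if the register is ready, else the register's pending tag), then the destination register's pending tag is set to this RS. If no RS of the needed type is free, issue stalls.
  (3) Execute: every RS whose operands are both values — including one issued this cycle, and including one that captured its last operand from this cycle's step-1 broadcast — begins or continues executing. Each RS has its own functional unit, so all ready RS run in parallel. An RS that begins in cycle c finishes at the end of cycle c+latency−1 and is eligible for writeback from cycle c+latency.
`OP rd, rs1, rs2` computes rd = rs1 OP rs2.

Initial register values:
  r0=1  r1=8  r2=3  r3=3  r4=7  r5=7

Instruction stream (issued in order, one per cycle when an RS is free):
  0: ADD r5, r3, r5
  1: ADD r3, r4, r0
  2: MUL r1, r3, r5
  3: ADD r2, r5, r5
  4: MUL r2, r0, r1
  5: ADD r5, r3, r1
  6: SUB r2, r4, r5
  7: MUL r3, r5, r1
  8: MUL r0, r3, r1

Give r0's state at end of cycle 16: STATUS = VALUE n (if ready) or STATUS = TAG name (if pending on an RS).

  c1: issue ADD r5<-Add1  regs: r0:1,r1:8,r2:3,r3:3,r4:7,r5:Add1
  c2: issue ADD r3<-Add2  regs: r0:1,r1:8,r2:3,r3:Add2,r4:7,r5:Add1
  c3: CDB Add1=10; issue MUL r1<-Mul1  regs: r0:1,r1:Mul1,r2:3,r3:Add2,r4:7,r5:10
  c4: CDB Add2=8; issue ADD r2<-Add1  regs: r0:1,r1:Mul1,r2:Add1,r3:8,r4:7,r5:10
  c5: issue MUL r2<-Mul2  regs: r0:1,r1:Mul1,r2:Mul2,r3:8,r4:7,r5:10
  c6: CDB Add1=20; issue ADD r5<-Add1  regs: r0:1,r1:Mul1,r2:Mul2,r3:8,r4:7,r5:Add1
  c7: issue SUB r2<-Add2  regs: r0:1,r1:Mul1,r2:Add2,r3:8,r4:7,r5:Add1
  c8: stall  regs: r0:1,r1:Mul1,r2:Add2,r3:8,r4:7,r5:Add1
  c9: CDB Mul1=80; issue MUL r3<-Mul1  regs: r0:1,r1:80,r2:Add2,r3:Mul1,r4:7,r5:Add1
  c10: stall  regs: r0:1,r1:80,r2:Add2,r3:Mul1,r4:7,r5:Add1
  c11: CDB Add1=88; stall  regs: r0:1,r1:80,r2:Add2,r3:Mul1,r4:7,r5:88
  c12: stall  regs: r0:1,r1:80,r2:Add2,r3:Mul1,r4:7,r5:88
  c13: CDB Add2=-81; stall  regs: r0:1,r1:80,r2:-81,r3:Mul1,r4:7,r5:88
  c14: CDB Mul2=80; issue MUL r0<-Mul2  regs: r0:Mul2,r1:80,r2:-81,r3:Mul1,r4:7,r5:88
  c15: -  regs: r0:Mul2,r1:80,r2:-81,r3:Mul1,r4:7,r5:88
  c16: CDB Mul1=7040  regs: r0:Mul2,r1:80,r2:-81,r3:7040,r4:7,r5:88

STATUS = TAG Mul2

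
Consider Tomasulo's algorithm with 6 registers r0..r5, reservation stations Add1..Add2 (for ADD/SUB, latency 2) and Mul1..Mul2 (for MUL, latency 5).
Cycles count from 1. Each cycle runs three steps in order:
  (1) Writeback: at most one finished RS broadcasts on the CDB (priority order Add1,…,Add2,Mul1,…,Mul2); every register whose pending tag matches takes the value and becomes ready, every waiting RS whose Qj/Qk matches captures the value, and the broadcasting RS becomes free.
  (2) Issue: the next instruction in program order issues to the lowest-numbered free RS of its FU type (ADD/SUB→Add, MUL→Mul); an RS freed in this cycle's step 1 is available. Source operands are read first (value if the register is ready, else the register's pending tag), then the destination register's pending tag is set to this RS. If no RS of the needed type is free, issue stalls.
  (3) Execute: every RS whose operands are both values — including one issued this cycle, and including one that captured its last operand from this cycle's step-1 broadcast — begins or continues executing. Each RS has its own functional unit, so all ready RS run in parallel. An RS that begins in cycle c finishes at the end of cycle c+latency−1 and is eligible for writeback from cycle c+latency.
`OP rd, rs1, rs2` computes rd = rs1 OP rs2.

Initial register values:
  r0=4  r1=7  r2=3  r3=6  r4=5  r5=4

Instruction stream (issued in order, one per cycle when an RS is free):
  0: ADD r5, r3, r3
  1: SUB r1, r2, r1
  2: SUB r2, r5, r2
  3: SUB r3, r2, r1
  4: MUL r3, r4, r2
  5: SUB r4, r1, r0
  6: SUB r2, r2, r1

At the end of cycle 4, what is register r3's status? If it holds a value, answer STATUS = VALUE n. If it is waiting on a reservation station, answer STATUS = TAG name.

STATUS = TAG Add2

  c1: issue ADD r5<-Add1  regs: r0:4,r1:7,r2:3,r3:6,r4:5,r5:Add1
  c2: issue SUB r1<-Add2  regs: r0:4,r1:Add2,r2:3,r3:6,r4:5,r5:Add1
  c3: CDB Add1=12; issue SUB r2<-Add1  regs: r0:4,r1:Add2,r2:Add1,r3:6,r4:5,r5:12
  c4: CDB Add2=-4; issue SUB r3<-Add2  regs: r0:4,r1:-4,r2:Add1,r3:Add2,r4:5,r5:12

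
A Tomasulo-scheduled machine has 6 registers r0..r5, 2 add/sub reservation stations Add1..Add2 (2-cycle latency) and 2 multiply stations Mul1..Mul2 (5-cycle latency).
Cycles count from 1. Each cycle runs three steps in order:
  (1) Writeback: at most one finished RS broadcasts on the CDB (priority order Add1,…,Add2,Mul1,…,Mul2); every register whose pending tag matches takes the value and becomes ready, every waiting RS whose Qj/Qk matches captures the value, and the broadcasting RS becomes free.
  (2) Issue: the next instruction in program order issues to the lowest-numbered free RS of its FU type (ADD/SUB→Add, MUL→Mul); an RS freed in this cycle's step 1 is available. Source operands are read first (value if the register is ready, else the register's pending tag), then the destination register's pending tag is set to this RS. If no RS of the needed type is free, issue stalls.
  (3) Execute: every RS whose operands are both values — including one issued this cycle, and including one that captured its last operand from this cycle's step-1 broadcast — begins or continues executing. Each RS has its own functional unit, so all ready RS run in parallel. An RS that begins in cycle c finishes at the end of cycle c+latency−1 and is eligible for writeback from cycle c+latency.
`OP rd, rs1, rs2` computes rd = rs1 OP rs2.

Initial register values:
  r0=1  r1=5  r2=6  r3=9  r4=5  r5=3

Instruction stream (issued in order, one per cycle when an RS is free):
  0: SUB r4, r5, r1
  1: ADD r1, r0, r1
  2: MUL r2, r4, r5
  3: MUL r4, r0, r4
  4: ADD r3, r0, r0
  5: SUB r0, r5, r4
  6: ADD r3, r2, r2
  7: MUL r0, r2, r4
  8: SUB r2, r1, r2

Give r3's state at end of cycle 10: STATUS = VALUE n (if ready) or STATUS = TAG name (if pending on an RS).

c1: issue SUB r4<-Add1 | r0:1,r1:5,r2:6,r3:9,r4:Add1,r5:3
c2: issue ADD r1<-Add2 | r0:1,r1:Add2,r2:6,r3:9,r4:Add1,r5:3
c3: CDB Add1=-2; issue MUL r2<-Mul1 | r0:1,r1:Add2,r2:Mul1,r3:9,r4:-2,r5:3
c4: CDB Add2=6; issue MUL r4<-Mul2 | r0:1,r1:6,r2:Mul1,r3:9,r4:Mul2,r5:3
c5: issue ADD r3<-Add1 | r0:1,r1:6,r2:Mul1,r3:Add1,r4:Mul2,r5:3
c6: issue SUB r0<-Add2 | r0:Add2,r1:6,r2:Mul1,r3:Add1,r4:Mul2,r5:3
c7: CDB Add1=2; issue ADD r3<-Add1 | r0:Add2,r1:6,r2:Mul1,r3:Add1,r4:Mul2,r5:3
c8: CDB Mul1=-6; issue MUL r0<-Mul1 | r0:Mul1,r1:6,r2:-6,r3:Add1,r4:Mul2,r5:3
c9: CDB Mul2=-2; stall | r0:Mul1,r1:6,r2:-6,r3:Add1,r4:-2,r5:3
c10: CDB Add1=-12; issue SUB r2<-Add1 | r0:Mul1,r1:6,r2:Add1,r3:-12,r4:-2,r5:3

STATUS = VALUE -12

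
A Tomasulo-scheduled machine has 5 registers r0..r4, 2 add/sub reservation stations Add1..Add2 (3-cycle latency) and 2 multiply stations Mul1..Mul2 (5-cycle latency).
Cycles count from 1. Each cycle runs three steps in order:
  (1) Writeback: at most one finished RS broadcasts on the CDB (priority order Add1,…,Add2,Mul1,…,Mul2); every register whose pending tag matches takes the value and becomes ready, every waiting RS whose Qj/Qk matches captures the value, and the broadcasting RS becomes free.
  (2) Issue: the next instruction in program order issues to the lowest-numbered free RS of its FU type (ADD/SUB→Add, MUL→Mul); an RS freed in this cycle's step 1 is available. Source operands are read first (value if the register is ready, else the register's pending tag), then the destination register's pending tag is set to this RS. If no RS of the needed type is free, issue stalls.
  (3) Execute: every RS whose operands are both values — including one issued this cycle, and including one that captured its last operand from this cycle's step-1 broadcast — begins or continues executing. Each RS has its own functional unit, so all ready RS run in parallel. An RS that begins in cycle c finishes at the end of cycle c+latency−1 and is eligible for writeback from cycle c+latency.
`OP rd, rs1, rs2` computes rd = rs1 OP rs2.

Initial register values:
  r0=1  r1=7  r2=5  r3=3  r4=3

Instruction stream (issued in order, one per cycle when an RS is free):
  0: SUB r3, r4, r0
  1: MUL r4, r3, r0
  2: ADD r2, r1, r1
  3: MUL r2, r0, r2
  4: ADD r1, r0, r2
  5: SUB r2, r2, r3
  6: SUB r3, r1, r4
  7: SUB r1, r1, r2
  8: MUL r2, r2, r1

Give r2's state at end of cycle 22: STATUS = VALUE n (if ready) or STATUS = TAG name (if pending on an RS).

c1: issue SUB r3<-Add1 | r0:1,r1:7,r2:5,r3:Add1,r4:3
c2: issue MUL r4<-Mul1 | r0:1,r1:7,r2:5,r3:Add1,r4:Mul1
c3: issue ADD r2<-Add2 | r0:1,r1:7,r2:Add2,r3:Add1,r4:Mul1
c4: CDB Add1=2; issue MUL r2<-Mul2 | r0:1,r1:7,r2:Mul2,r3:2,r4:Mul1
c5: issue ADD r1<-Add1 | r0:1,r1:Add1,r2:Mul2,r3:2,r4:Mul1
c6: CDB Add2=14; issue SUB r2<-Add2 | r0:1,r1:Add1,r2:Add2,r3:2,r4:Mul1
c7: stall | r0:1,r1:Add1,r2:Add2,r3:2,r4:Mul1
c8: stall | r0:1,r1:Add1,r2:Add2,r3:2,r4:Mul1
c9: CDB Mul1=2; stall | r0:1,r1:Add1,r2:Add2,r3:2,r4:2
c10: stall | r0:1,r1:Add1,r2:Add2,r3:2,r4:2
c11: CDB Mul2=14; stall | r0:1,r1:Add1,r2:Add2,r3:2,r4:2
c12: stall | r0:1,r1:Add1,r2:Add2,r3:2,r4:2
c13: stall | r0:1,r1:Add1,r2:Add2,r3:2,r4:2
c14: CDB Add1=15; issue SUB r3<-Add1 | r0:1,r1:15,r2:Add2,r3:Add1,r4:2
c15: CDB Add2=12; issue SUB r1<-Add2 | r0:1,r1:Add2,r2:12,r3:Add1,r4:2
c16: issue MUL r2<-Mul1 | r0:1,r1:Add2,r2:Mul1,r3:Add1,r4:2
c17: CDB Add1=13 | r0:1,r1:Add2,r2:Mul1,r3:13,r4:2
c18: CDB Add2=3 | r0:1,r1:3,r2:Mul1,r3:13,r4:2
c19: - | r0:1,r1:3,r2:Mul1,r3:13,r4:2
c20: - | r0:1,r1:3,r2:Mul1,r3:13,r4:2
c21: - | r0:1,r1:3,r2:Mul1,r3:13,r4:2
c22: - | r0:1,r1:3,r2:Mul1,r3:13,r4:2

STATUS = TAG Mul1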